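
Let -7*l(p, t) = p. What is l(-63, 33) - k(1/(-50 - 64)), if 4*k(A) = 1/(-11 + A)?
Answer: 22647/2510 ≈ 9.0227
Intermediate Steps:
l(p, t) = -p/7
k(A) = 1/(4*(-11 + A))
l(-63, 33) - k(1/(-50 - 64)) = -⅐*(-63) - 1/(4*(-11 + 1/(-50 - 64))) = 9 - 1/(4*(-11 + 1/(-114))) = 9 - 1/(4*(-11 - 1/114)) = 9 - 1/(4*(-1255/114)) = 9 - (-114)/(4*1255) = 9 - 1*(-57/2510) = 9 + 57/2510 = 22647/2510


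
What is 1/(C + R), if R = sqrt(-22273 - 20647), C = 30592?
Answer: 3824/116989173 - I*sqrt(10730)/467956692 ≈ 3.2687e-5 - 2.2136e-7*I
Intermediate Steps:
R = 2*I*sqrt(10730) (R = sqrt(-42920) = 2*I*sqrt(10730) ≈ 207.17*I)
1/(C + R) = 1/(30592 + 2*I*sqrt(10730))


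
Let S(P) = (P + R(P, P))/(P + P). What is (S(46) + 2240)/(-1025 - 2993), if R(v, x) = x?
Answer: -2241/4018 ≈ -0.55774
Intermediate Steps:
S(P) = 1 (S(P) = (P + P)/(P + P) = (2*P)/((2*P)) = (2*P)*(1/(2*P)) = 1)
(S(46) + 2240)/(-1025 - 2993) = (1 + 2240)/(-1025 - 2993) = 2241/(-4018) = 2241*(-1/4018) = -2241/4018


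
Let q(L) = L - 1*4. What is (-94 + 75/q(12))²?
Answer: 458329/64 ≈ 7161.4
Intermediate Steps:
q(L) = -4 + L (q(L) = L - 4 = -4 + L)
(-94 + 75/q(12))² = (-94 + 75/(-4 + 12))² = (-94 + 75/8)² = (-677/8)² = 458329/64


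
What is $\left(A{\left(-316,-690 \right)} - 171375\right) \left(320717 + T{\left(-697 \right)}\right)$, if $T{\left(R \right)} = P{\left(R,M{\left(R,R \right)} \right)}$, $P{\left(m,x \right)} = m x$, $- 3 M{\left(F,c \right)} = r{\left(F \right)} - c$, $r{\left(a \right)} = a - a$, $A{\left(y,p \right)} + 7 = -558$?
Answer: $- \frac{248962242400}{3} \approx -8.2987 \cdot 10^{10}$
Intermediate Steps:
$A{\left(y,p \right)} = -565$ ($A{\left(y,p \right)} = -7 - 558 = -565$)
$r{\left(a \right)} = 0$
$M{\left(F,c \right)} = \frac{c}{3}$ ($M{\left(F,c \right)} = - \frac{0 - c}{3} = - \frac{\left(-1\right) c}{3} = \frac{c}{3}$)
$T{\left(R \right)} = \frac{R^{2}}{3}$ ($T{\left(R \right)} = R \frac{R}{3} = \frac{R^{2}}{3}$)
$\left(A{\left(-316,-690 \right)} - 171375\right) \left(320717 + T{\left(-697 \right)}\right) = \left(-565 - 171375\right) \left(320717 + \frac{\left(-697\right)^{2}}{3}\right) = - 171940 \left(320717 + \frac{1}{3} \cdot 485809\right) = - 171940 \left(320717 + \frac{485809}{3}\right) = \left(-171940\right) \frac{1447960}{3} = - \frac{248962242400}{3}$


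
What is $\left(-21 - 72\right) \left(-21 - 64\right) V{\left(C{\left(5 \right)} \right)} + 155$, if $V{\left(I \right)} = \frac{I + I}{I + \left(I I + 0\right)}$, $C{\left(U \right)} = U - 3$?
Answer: $5425$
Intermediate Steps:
$C{\left(U \right)} = -3 + U$ ($C{\left(U \right)} = U - 3 = -3 + U$)
$V{\left(I \right)} = \frac{2 I}{I + I^{2}}$ ($V{\left(I \right)} = \frac{2 I}{I + \left(I^{2} + 0\right)} = \frac{2 I}{I + I^{2}}$)
$\left(-21 - 72\right) \left(-21 - 64\right) V{\left(C{\left(5 \right)} \right)} + 155 = \left(-21 - 72\right) \left(-21 - 64\right) \frac{2}{1 + \left(-3 + 5\right)} + 155 = \left(-93\right) \left(-85\right) \frac{2}{1 + 2} + 155 = 7905 \cdot \frac{2}{3} + 155 = 5270 + 155 = 5425$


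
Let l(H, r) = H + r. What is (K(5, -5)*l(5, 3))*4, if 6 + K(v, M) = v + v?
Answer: 128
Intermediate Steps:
K(v, M) = -6 + 2*v (K(v, M) = -6 + (v + v) = -6 + 2*v)
(K(5, -5)*l(5, 3))*4 = ((-6 + 2*5)*(5 + 3))*4 = ((-6 + 10)*8)*4 = (4*8)*4 = 32*4 = 128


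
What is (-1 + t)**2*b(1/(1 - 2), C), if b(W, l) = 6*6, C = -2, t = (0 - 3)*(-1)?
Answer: 144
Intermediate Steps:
t = 3 (t = -3*(-1) = 3)
b(W, l) = 36
(-1 + t)**2*b(1/(1 - 2), C) = (-1 + 3)**2*36 = 2**2*36 = 4*36 = 144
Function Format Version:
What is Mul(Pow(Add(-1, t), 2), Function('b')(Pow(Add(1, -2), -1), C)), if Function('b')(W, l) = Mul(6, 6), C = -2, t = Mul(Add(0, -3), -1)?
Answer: 144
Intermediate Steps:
t = 3 (t = Mul(-3, -1) = 3)
Function('b')(W, l) = 36
Mul(Pow(Add(-1, t), 2), Function('b')(Pow(Add(1, -2), -1), C)) = Mul(Pow(Add(-1, 3), 2), 36) = Mul(Pow(2, 2), 36) = Mul(4, 36) = 144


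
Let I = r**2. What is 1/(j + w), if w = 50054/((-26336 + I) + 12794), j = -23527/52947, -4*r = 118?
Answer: -2683724589/11793349601 ≈ -0.22756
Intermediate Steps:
r = -59/2 (r = -1/4*118 = -59/2 ≈ -29.500)
I = 3481/4 (I = (-59/2)**2 = 3481/4 ≈ 870.25)
j = -23527/52947 (j = -23527*1/52947 = -23527/52947 ≈ -0.44435)
w = -200216/50687 (w = 50054/((-26336 + 3481/4) + 12794) = 50054/(-101863/4 + 12794) = 50054/(-50687/4) = 50054*(-4/50687) = -200216/50687 ≈ -3.9500)
1/(j + w) = 1/(-23527/52947 - 200216/50687) = 1/(-11793349601/2683724589) = -2683724589/11793349601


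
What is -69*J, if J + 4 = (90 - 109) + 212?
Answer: -13041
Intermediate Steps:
J = 189 (J = -4 + ((90 - 109) + 212) = -4 + (-19 + 212) = -4 + 193 = 189)
-69*J = -69*189 = -13041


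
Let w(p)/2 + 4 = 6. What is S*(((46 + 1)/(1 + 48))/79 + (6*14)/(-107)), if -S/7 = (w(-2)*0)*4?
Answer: 0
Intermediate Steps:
w(p) = 4 (w(p) = -8 + 2*6 = -8 + 12 = 4)
S = 0 (S = -7*4*0*4 = -0*4 = -7*0 = 0)
S*(((46 + 1)/(1 + 48))/79 + (6*14)/(-107)) = 0*(((46 + 1)/(1 + 48))/79 + (6*14)/(-107)) = 0*((47/49)*(1/79) + 84*(-1/107)) = 0*((47*(1/49))*(1/79) - 84/107) = 0*((47/49)*(1/79) - 84/107) = 0*(47/3871 - 84/107) = 0*(-320135/414197) = 0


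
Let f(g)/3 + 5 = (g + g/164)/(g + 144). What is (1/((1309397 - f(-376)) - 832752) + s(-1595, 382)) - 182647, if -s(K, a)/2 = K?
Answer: -406823939464859/2266971695 ≈ -1.7946e+5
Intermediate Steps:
s(K, a) = -2*K
f(g) = -15 + 495*g/(164*(144 + g)) (f(g) = -15 + 3*((g + g/164)/(g + 144)) = -15 + 3*((g + g*(1/164))/(144 + g)) = -15 + 3*((g + g/164)/(144 + g)) = -15 + 3*((165*g/164)/(144 + g)) = -15 + 3*(165*g/(164*(144 + g))) = -15 + 495*g/(164*(144 + g)))
(1/((1309397 - f(-376)) - 832752) + s(-1595, 382)) - 182647 = (1/((1309397 - 15*(-23616 - 131*(-376))/(164*(144 - 376))) - 832752) - 2*(-1595)) - 182647 = (1/((1309397 - 15*(-23616 + 49256)/(164*(-232))) - 832752) + 3190) - 182647 = (1/((1309397 - 15*(-1)*25640/(164*232)) - 832752) + 3190) - 182647 = (1/((1309397 - 1*(-48075/4756)) - 832752) + 3190) - 182647 = (1/((1309397 + 48075/4756) - 832752) + 3190) - 182647 = (1/(6227540207/4756 - 832752) + 3190) - 182647 = (1/(2266971695/4756) + 3190) - 182647 = (4756/2266971695 + 3190) - 182647 = 7231639711806/2266971695 - 182647 = -406823939464859/2266971695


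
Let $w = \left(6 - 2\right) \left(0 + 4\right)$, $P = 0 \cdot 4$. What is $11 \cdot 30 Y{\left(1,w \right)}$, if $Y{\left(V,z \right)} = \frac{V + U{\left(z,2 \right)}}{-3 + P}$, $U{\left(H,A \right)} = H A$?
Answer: $-3630$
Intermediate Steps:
$P = 0$
$U{\left(H,A \right)} = A H$
$w = 16$ ($w = 4 \cdot 4 = 16$)
$Y{\left(V,z \right)} = - \frac{2 z}{3} - \frac{V}{3}$ ($Y{\left(V,z \right)} = \frac{V + 2 z}{-3 + 0} = \frac{V + 2 z}{-3} = \left(V + 2 z\right) \left(- \frac{1}{3}\right) = - \frac{2 z}{3} - \frac{V}{3}$)
$11 \cdot 30 Y{\left(1,w \right)} = 11 \cdot 30 \left(\left(- \frac{2}{3}\right) 16 - \frac{1}{3}\right) = 330 \left(- \frac{32}{3} - \frac{1}{3}\right) = 330 \left(-11\right) = -3630$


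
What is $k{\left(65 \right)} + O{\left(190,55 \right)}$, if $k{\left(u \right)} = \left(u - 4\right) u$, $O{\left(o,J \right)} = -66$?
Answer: $3899$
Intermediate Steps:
$k{\left(u \right)} = u \left(-4 + u\right)$ ($k{\left(u \right)} = \left(-4 + u\right) u = u \left(-4 + u\right)$)
$k{\left(65 \right)} + O{\left(190,55 \right)} = 65 \left(-4 + 65\right) - 66 = 65 \cdot 61 - 66 = 3965 - 66 = 3899$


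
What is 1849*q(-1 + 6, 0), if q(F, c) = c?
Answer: 0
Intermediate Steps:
1849*q(-1 + 6, 0) = 1849*0 = 0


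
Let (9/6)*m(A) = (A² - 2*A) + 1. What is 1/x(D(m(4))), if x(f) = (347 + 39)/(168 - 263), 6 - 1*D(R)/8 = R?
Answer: -95/386 ≈ -0.24611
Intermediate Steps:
m(A) = ⅔ - 4*A/3 + 2*A²/3 (m(A) = 2*((A² - 2*A) + 1)/3 = 2*(1 + A² - 2*A)/3 = ⅔ - 4*A/3 + 2*A²/3)
D(R) = 48 - 8*R
x(f) = -386/95 (x(f) = 386/(-95) = 386*(-1/95) = -386/95)
1/x(D(m(4))) = 1/(-386/95) = -95/386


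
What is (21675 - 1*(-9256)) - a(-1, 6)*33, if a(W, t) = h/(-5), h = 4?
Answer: 154787/5 ≈ 30957.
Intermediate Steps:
a(W, t) = -⅘ (a(W, t) = 4/(-5) = 4*(-⅕) = -⅘)
(21675 - 1*(-9256)) - a(-1, 6)*33 = (21675 - 1*(-9256)) - 1*(-⅘)*33 = (21675 + 9256) + (⅘)*33 = 30931 + 132/5 = 154787/5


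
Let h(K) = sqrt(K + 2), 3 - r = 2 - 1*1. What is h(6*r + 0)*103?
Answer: 103*sqrt(14) ≈ 385.39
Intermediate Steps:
r = 2 (r = 3 - (2 - 1*1) = 3 - (2 - 1) = 3 - 1*1 = 3 - 1 = 2)
h(K) = sqrt(2 + K)
h(6*r + 0)*103 = sqrt(2 + (6*2 + 0))*103 = sqrt(2 + (12 + 0))*103 = sqrt(2 + 12)*103 = sqrt(14)*103 = 103*sqrt(14)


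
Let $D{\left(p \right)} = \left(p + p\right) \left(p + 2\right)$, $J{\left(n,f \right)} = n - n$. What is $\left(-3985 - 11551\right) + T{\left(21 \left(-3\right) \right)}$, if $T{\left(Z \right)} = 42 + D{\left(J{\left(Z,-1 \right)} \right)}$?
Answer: $-15494$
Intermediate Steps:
$J{\left(n,f \right)} = 0$
$D{\left(p \right)} = 2 p \left(2 + p\right)$
$T{\left(Z \right)} = 42$ ($T{\left(Z \right)} = 42 + 2 \cdot 0 \left(2 + 0\right) = 42 + 2 \cdot 0 \cdot 2 = 42 + 0 = 42$)
$\left(-3985 - 11551\right) + T{\left(21 \left(-3\right) \right)} = \left(-3985 - 11551\right) + 42 = -15536 + 42 = -15494$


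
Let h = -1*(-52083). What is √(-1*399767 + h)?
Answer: 2*I*√86921 ≈ 589.65*I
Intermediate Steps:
h = 52083
√(-1*399767 + h) = √(-1*399767 + 52083) = √(-399767 + 52083) = √(-347684) = 2*I*√86921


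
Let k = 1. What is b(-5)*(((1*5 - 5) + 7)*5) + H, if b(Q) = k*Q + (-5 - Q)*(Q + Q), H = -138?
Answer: -313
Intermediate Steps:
b(Q) = Q + 2*Q*(-5 - Q) (b(Q) = 1*Q + (-5 - Q)*(Q + Q) = Q + (-5 - Q)*(2*Q) = Q + 2*Q*(-5 - Q))
b(-5)*(((1*5 - 5) + 7)*5) + H = (-1*(-5)*(9 + 2*(-5)))*(((1*5 - 5) + 7)*5) - 138 = (-1*(-5)*(9 - 10))*(((5 - 5) + 7)*5) - 138 = (-1*(-5)*(-1))*((0 + 7)*5) - 138 = -35*5 - 138 = -5*35 - 138 = -175 - 138 = -313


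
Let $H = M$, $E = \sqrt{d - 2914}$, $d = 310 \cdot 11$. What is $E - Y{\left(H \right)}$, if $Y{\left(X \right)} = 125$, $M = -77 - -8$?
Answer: $-125 + 4 \sqrt{31} \approx -102.73$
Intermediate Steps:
$d = 3410$
$E = 4 \sqrt{31}$ ($E = \sqrt{3410 - 2914} = \sqrt{496} = 4 \sqrt{31} \approx 22.271$)
$M = -69$ ($M = -77 + 8 = -69$)
$H = -69$
$E - Y{\left(H \right)} = 4 \sqrt{31} - 125 = -125 + 4 \sqrt{31}$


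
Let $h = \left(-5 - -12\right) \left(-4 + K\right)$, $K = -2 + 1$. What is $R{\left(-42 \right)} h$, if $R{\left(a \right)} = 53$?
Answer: $-1855$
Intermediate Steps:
$K = -1$
$h = -35$ ($h = \left(-5 - -12\right) \left(-4 - 1\right) = \left(-5 + 12\right) \left(-5\right) = 7 \left(-5\right) = -35$)
$R{\left(-42 \right)} h = 53 \left(-35\right) = -1855$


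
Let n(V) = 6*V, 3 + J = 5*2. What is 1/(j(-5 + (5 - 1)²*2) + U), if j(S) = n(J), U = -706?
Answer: -1/664 ≈ -0.0015060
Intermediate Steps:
J = 7 (J = -3 + 5*2 = -3 + 10 = 7)
j(S) = 42 (j(S) = 6*7 = 42)
1/(j(-5 + (5 - 1)²*2) + U) = 1/(42 - 706) = 1/(-664) = -1/664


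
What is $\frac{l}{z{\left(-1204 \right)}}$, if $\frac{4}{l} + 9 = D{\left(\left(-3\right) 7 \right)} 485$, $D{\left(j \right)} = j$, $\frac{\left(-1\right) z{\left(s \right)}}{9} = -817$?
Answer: $- \frac{2}{37478241} \approx -5.3364 \cdot 10^{-8}$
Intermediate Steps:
$z{\left(s \right)} = 7353$ ($z{\left(s \right)} = \left(-9\right) \left(-817\right) = 7353$)
$l = - \frac{2}{5097}$ ($l = \frac{4}{-9 + \left(-3\right) 7 \cdot 485} = \frac{4}{-9 - 10185} = \frac{4}{-10194} = 4 \left(- \frac{1}{10194}\right) = - \frac{2}{5097} \approx -0.00039239$)
$\frac{l}{z{\left(-1204 \right)}} = - \frac{2}{5097 \cdot 7353} = \left(- \frac{2}{5097}\right) \frac{1}{7353} = - \frac{2}{37478241}$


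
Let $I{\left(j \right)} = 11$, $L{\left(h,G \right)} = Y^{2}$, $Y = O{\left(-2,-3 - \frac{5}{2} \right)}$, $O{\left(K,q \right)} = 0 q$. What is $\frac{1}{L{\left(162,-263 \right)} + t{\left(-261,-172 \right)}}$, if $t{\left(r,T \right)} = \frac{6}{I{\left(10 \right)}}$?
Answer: $\frac{11}{6} \approx 1.8333$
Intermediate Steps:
$O{\left(K,q \right)} = 0$
$Y = 0$
$L{\left(h,G \right)} = 0$ ($L{\left(h,G \right)} = 0^{2} = 0$)
$t{\left(r,T \right)} = \frac{6}{11}$
$\frac{1}{L{\left(162,-263 \right)} + t{\left(-261,-172 \right)}} = \frac{1}{0 + \frac{6}{11}} = \frac{1}{\frac{6}{11}} = \frac{11}{6}$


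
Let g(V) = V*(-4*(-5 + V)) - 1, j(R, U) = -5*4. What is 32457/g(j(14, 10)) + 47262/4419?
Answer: -5428469/982491 ≈ -5.5252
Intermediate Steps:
j(R, U) = -20
g(V) = -1 + V*(20 - 4*V) (g(V) = V*(20 - 4*V) - 1 = -1 + V*(20 - 4*V))
32457/g(j(14, 10)) + 47262/4419 = 32457/(-1 - 4*(-20)² + 20*(-20)) + 47262/4419 = 32457/(-1 - 4*400 - 400) + 47262*(1/4419) = 32457/(-1 - 1600 - 400) + 15754/1473 = 32457/(-2001) + 15754/1473 = 32457*(-1/2001) + 15754/1473 = -10819/667 + 15754/1473 = -5428469/982491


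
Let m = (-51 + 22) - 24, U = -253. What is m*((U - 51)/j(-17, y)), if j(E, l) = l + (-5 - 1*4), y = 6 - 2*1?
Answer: -16112/5 ≈ -3222.4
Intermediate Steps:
m = -53 (m = -29 - 24 = -53)
y = 4 (y = 6 - 2 = 4)
j(E, l) = -9 + l (j(E, l) = l + (-5 - 4) = l - 9 = -9 + l)
m*((U - 51)/j(-17, y)) = -53*(-253 - 51)/(-9 + 4) = -(-16112)/(-5) = -(-16112)*(-1)/5 = -53*304/5 = -16112/5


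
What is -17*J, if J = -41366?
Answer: 703222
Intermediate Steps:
-17*J = -17*(-41366) = 703222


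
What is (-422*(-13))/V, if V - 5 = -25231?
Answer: -2743/12613 ≈ -0.21747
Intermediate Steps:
V = -25226 (V = 5 - 25231 = -25226)
(-422*(-13))/V = -422*(-13)/(-25226) = 5486*(-1/25226) = -2743/12613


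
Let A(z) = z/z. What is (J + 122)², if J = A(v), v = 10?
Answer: 15129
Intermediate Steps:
A(z) = 1
J = 1
(J + 122)² = (1 + 122)² = 123² = 15129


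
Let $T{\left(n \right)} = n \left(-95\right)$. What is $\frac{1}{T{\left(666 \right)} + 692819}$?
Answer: $\frac{1}{629549} \approx 1.5884 \cdot 10^{-6}$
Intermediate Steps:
$T{\left(n \right)} = - 95 n$
$\frac{1}{T{\left(666 \right)} + 692819} = \frac{1}{\left(-95\right) 666 + 692819} = \frac{1}{-63270 + 692819} = \frac{1}{629549}$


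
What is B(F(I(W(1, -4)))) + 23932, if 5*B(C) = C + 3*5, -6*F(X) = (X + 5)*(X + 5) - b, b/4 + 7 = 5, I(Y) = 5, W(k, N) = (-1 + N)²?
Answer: 119657/5 ≈ 23931.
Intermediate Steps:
b = -8 (b = -28 + 4*5 = -28 + 20 = -8)
F(X) = -4/3 - (5 + X)²/6 (F(X) = -((X + 5)*(X + 5) - 1*(-8))/6 = -((5 + X)*(5 + X) + 8)/6 = -((5 + X)² + 8)/6 = -(8 + (5 + X)²)/6 = -4/3 - (5 + X)²/6)
B(C) = 3 + C/5 (B(C) = (C + 3*5)/5 = (C + 15)/5 = (15 + C)/5 = 3 + C/5)
B(F(I(W(1, -4)))) + 23932 = (3 + (-4/3 - (5 + 5)²/6)/5) + 23932 = (3 + (-4/3 - ⅙*10²)/5) + 23932 = (3 + (-4/3 - ⅙*100)/5) + 23932 = (3 + (-4/3 - 50/3)/5) + 23932 = (3 + (⅕)*(-18)) + 23932 = (3 - 18/5) + 23932 = -⅗ + 23932 = 119657/5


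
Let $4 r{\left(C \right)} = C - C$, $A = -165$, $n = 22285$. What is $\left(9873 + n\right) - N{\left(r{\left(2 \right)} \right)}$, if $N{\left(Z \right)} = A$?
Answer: $32323$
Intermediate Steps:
$r{\left(C \right)} = 0$ ($r{\left(C \right)} = \frac{C - C}{4} = \frac{1}{4} \cdot 0 = 0$)
$N{\left(Z \right)} = -165$
$\left(9873 + n\right) - N{\left(r{\left(2 \right)} \right)} = \left(9873 + 22285\right) - -165 = 32158 + 165 = 32323$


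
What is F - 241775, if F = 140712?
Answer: -101063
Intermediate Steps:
F - 241775 = 140712 - 241775 = -101063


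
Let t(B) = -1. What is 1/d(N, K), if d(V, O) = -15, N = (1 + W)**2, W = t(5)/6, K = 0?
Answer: -1/15 ≈ -0.066667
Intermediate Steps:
W = -1/6 ≈ -0.16667
N = 25/36 (N = (1 - 1/6)**2 = (5/6)**2 = 25/36 ≈ 0.69444)
1/d(N, K) = 1/(-15) = -1/15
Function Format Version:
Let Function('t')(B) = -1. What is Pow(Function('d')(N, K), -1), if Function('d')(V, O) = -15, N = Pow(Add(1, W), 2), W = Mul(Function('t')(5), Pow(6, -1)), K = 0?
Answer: Rational(-1, 15) ≈ -0.066667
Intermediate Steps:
W = Rational(-1, 6) (W = Mul(-1, Pow(6, -1)) = Mul(-1, Rational(1, 6)) = Rational(-1, 6) ≈ -0.16667)
N = Rational(25, 36) (N = Pow(Add(1, Rational(-1, 6)), 2) = Pow(Rational(5, 6), 2) = Rational(25, 36) ≈ 0.69444)
Pow(Function('d')(N, K), -1) = Pow(-15, -1) = Rational(-1, 15)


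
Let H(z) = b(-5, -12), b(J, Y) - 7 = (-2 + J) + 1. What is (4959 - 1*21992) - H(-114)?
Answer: -17034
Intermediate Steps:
b(J, Y) = 6 + J (b(J, Y) = 7 + ((-2 + J) + 1) = 7 + (-1 + J) = 6 + J)
H(z) = 1 (H(z) = 6 - 5 = 1)
(4959 - 1*21992) - H(-114) = (4959 - 1*21992) - 1*1 = (4959 - 21992) - 1 = -17033 - 1 = -17034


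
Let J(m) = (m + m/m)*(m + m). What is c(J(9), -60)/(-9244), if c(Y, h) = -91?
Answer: 91/9244 ≈ 0.0098442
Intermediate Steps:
J(m) = 2*m*(1 + m) (J(m) = (m + 1)*(2*m) = (1 + m)*(2*m) = 2*m*(1 + m))
c(J(9), -60)/(-9244) = -91/(-9244) = -91*(-1/9244) = 91/9244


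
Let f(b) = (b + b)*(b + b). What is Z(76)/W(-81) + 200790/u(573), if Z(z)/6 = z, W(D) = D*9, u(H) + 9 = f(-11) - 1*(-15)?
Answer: 4871749/11907 ≈ 409.15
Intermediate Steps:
f(b) = 4*b² (f(b) = (2*b)*(2*b) = 4*b²)
u(H) = 490 (u(H) = -9 + (4*(-11)² - 1*(-15)) = -9 + (4*121 + 15) = -9 + (484 + 15) = -9 + 499 = 490)
W(D) = 9*D
Z(z) = 6*z
Z(76)/W(-81) + 200790/u(573) = (6*76)/((9*(-81))) + 200790/490 = 456/(-729) + 200790*(1/490) = 456*(-1/729) + 20079/49 = -152/243 + 20079/49 = 4871749/11907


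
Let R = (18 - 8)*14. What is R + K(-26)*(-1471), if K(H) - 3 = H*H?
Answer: -998669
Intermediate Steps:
K(H) = 3 + H**2 (K(H) = 3 + H*H = 3 + H**2)
R = 140 (R = 10*14 = 140)
R + K(-26)*(-1471) = 140 + (3 + (-26)**2)*(-1471) = 140 + (3 + 676)*(-1471) = 140 + 679*(-1471) = 140 - 998809 = -998669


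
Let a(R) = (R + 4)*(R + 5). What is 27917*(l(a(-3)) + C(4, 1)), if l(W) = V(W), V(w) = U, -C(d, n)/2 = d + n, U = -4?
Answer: -390838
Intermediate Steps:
C(d, n) = -2*d - 2*n (C(d, n) = -2*(d + n) = -2*d - 2*n)
V(w) = -4
a(R) = (4 + R)*(5 + R)
l(W) = -4
27917*(l(a(-3)) + C(4, 1)) = 27917*(-4 + (-2*4 - 2*1)) = 27917*(-4 + (-8 - 2)) = 27917*(-4 - 10) = 27917*(-14) = -390838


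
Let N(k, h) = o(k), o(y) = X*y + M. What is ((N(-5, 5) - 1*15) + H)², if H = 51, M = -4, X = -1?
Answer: 1369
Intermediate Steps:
o(y) = -4 - y (o(y) = -y - 4 = -4 - y)
N(k, h) = -4 - k
((N(-5, 5) - 1*15) + H)² = (((-4 - 1*(-5)) - 1*15) + 51)² = (((-4 + 5) - 15) + 51)² = ((1 - 15) + 51)² = (-14 + 51)² = 37² = 1369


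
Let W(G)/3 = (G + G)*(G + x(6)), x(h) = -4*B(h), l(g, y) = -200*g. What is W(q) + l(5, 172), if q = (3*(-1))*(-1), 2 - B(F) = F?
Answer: -658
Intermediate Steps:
B(F) = 2 - F
q = 3 (q = -3*(-1) = 3)
x(h) = -8 + 4*h (x(h) = -4*(2 - h) = -8 + 4*h)
W(G) = 6*G*(16 + G) (W(G) = 3*((G + G)*(G + (-8 + 4*6))) = 3*((2*G)*(G + (-8 + 24))) = 3*((2*G)*(G + 16)) = 3*((2*G)*(16 + G)) = 3*(2*G*(16 + G)) = 6*G*(16 + G))
W(q) + l(5, 172) = 6*3*(16 + 3) - 200*5 = 6*3*19 - 1000 = 342 - 1000 = -658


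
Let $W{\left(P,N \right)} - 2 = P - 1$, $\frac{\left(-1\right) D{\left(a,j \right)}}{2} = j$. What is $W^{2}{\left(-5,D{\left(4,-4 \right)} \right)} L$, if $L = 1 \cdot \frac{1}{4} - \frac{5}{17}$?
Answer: $- \frac{12}{17} \approx -0.70588$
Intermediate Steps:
$D{\left(a,j \right)} = - 2 j$
$L = - \frac{3}{68}$ ($L = 1 \cdot \frac{1}{4} - \frac{5}{17} = \frac{1}{4} - \frac{5}{17} = - \frac{3}{68} \approx -0.044118$)
$W{\left(P,N \right)} = 1 + P$ ($W{\left(P,N \right)} = 2 + \left(P - 1\right) = 2 + \left(-1 + P\right) = 1 + P$)
$W^{2}{\left(-5,D{\left(4,-4 \right)} \right)} L = \left(1 - 5\right)^{2} \left(- \frac{3}{68}\right) = \left(-4\right)^{2} \left(- \frac{3}{68}\right) = 16 \left(- \frac{3}{68}\right) = - \frac{12}{17}$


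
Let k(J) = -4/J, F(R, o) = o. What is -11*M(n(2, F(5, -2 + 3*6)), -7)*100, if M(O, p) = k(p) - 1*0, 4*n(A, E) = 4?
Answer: -4400/7 ≈ -628.57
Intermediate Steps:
n(A, E) = 1 (n(A, E) = (¼)*4 = 1)
M(O, p) = -4/p (M(O, p) = -4/p - 1*0 = -4/p + 0 = -4/p)
-11*M(n(2, F(5, -2 + 3*6)), -7)*100 = -(-44)/(-7)*100 = -(-44)*(-1)/7*100 = -11*4/7*100 = -44/7*100 = -4400/7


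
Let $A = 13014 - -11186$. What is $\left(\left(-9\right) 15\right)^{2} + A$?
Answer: $42425$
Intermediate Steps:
$A = 24200$ ($A = 13014 + 11186 = 24200$)
$\left(\left(-9\right) 15\right)^{2} + A = \left(\left(-9\right) 15\right)^{2} + 24200 = \left(-135\right)^{2} + 24200 = 18225 + 24200 = 42425$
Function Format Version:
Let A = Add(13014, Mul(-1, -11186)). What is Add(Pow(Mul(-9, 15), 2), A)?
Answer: 42425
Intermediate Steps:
A = 24200 (A = Add(13014, 11186) = 24200)
Add(Pow(Mul(-9, 15), 2), A) = Add(Pow(Mul(-9, 15), 2), 24200) = Add(Pow(-135, 2), 24200) = Add(18225, 24200) = 42425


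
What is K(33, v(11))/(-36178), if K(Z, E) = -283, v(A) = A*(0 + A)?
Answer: 283/36178 ≈ 0.0078224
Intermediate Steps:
v(A) = A² (v(A) = A*A = A²)
K(33, v(11))/(-36178) = -283/(-36178) = -283*(-1/36178) = 283/36178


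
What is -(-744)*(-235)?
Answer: -174840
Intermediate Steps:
-(-744)*(-235) = -744*235 = -174840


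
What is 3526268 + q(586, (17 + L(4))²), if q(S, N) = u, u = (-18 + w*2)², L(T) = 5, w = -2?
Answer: 3526752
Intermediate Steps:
u = 484 (u = (-18 - 2*2)² = (-18 - 4)² = (-22)² = 484)
q(S, N) = 484
3526268 + q(586, (17 + L(4))²) = 3526268 + 484 = 3526752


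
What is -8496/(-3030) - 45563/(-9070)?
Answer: 7170487/916070 ≈ 7.8274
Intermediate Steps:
-8496/(-3030) - 45563/(-9070) = -8496*(-1/3030) - 45563*(-1/9070) = 1416/505 + 45563/9070 = 7170487/916070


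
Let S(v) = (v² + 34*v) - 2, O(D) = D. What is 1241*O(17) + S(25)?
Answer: 22570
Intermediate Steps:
S(v) = -2 + v² + 34*v
1241*O(17) + S(25) = 1241*17 + (-2 + 25² + 34*25) = 21097 + (-2 + 625 + 850) = 21097 + 1473 = 22570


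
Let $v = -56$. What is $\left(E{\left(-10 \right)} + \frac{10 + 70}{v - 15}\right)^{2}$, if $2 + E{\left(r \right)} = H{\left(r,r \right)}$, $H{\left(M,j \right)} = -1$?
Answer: $\frac{85849}{5041} \approx 17.03$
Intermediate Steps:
$E{\left(r \right)} = -3$ ($E{\left(r \right)} = -2 - 1 = -3$)
$\left(E{\left(-10 \right)} + \frac{10 + 70}{v - 15}\right)^{2} = \left(-3 + \frac{10 + 70}{-56 - 15}\right)^{2} = \left(-3 + \frac{80}{-71}\right)^{2} = \left(-3 + 80 \left(- \frac{1}{71}\right)\right)^{2} = \left(-3 - \frac{80}{71}\right)^{2} = \left(- \frac{293}{71}\right)^{2} = \frac{85849}{5041}$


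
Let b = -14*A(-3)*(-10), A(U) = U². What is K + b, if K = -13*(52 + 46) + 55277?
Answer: 55263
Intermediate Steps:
b = 1260 (b = -14*(-3)²*(-10) = -14*9*(-10) = -126*(-10) = 1260)
K = 54003 (K = -13*98 + 55277 = -1274 + 55277 = 54003)
K + b = 54003 + 1260 = 55263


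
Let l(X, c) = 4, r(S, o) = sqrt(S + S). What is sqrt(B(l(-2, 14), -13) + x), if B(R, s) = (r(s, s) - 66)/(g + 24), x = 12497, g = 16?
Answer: sqrt(4998140 + 10*I*sqrt(26))/20 ≈ 111.78 + 0.00057019*I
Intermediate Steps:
r(S, o) = sqrt(2)*sqrt(S) (r(S, o) = sqrt(2*S) = sqrt(2)*sqrt(S))
B(R, s) = -33/20 + sqrt(2)*sqrt(s)/40 (B(R, s) = (sqrt(2)*sqrt(s) - 66)/(16 + 24) = (-66 + sqrt(2)*sqrt(s))/40 = (-66 + sqrt(2)*sqrt(s))*(1/40) = -33/20 + sqrt(2)*sqrt(s)/40)
sqrt(B(l(-2, 14), -13) + x) = sqrt((-33/20 + sqrt(2)*sqrt(-13)/40) + 12497) = sqrt((-33/20 + sqrt(2)*(I*sqrt(13))/40) + 12497) = sqrt((-33/20 + I*sqrt(26)/40) + 12497) = sqrt(249907/20 + I*sqrt(26)/40)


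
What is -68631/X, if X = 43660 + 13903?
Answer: -68631/57563 ≈ -1.1923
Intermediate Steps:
X = 57563
-68631/X = -68631/57563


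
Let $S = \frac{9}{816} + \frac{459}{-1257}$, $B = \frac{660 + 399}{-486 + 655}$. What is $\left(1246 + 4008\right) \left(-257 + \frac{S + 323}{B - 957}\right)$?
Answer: $- \frac{12379264166007763}{9155847216} \approx -1.3521 \cdot 10^{6}$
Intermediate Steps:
$B = \frac{1059}{169} \approx 6.2663$
$S = - \frac{40359}{113968}$ ($S = 9 \cdot \frac{1}{816} + 459 \left(- \frac{1}{1257}\right) = \frac{3}{272} - \frac{153}{419} = - \frac{40359}{113968} \approx -0.35413$)
$\left(1246 + 4008\right) \left(-257 + \frac{S + 323}{B - 957}\right) = \left(1246 + 4008\right) \left(-257 + \frac{- \frac{40359}{113968} + 323}{\frac{1059}{169} - 957}\right) = 5254 \left(-257 + \frac{36771305}{113968 \left(- \frac{160674}{169}\right)}\right) = 5254 \left(-257 + \frac{36771305}{113968} \left(- \frac{169}{160674}\right)\right) = 5254 \left(-257 - \frac{6214350545}{18311694432}\right) = 5254 \left(- \frac{4712319819569}{18311694432}\right) = - \frac{12379264166007763}{9155847216}$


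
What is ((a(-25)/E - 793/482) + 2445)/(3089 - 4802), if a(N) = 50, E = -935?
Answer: -73408173/51466514 ≈ -1.4263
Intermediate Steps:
((a(-25)/E - 793/482) + 2445)/(3089 - 4802) = ((50/(-935) - 793/482) + 2445)/(3089 - 4802) = ((50*(-1/935) - 793*1/482) + 2445)/(-1713) = ((-10/187 - 793/482) + 2445)*(-1/1713) = (-153111/90134 + 2445)*(-1/1713) = (220224519/90134)*(-1/1713) = -73408173/51466514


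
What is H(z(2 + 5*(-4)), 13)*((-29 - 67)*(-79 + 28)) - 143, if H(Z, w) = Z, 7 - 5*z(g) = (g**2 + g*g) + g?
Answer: -3050923/5 ≈ -6.1019e+5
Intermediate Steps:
z(g) = 7/5 - 2*g**2/5 - g/5 (z(g) = 7/5 - ((g**2 + g*g) + g)/5 = 7/5 - ((g**2 + g**2) + g)/5 = 7/5 - (2*g**2 + g)/5 = 7/5 - (g + 2*g**2)/5 = 7/5 + (-2*g**2/5 - g/5) = 7/5 - 2*g**2/5 - g/5)
H(z(2 + 5*(-4)), 13)*((-29 - 67)*(-79 + 28)) - 143 = (7/5 - 2*(2 + 5*(-4))**2/5 - (2 + 5*(-4))/5)*((-29 - 67)*(-79 + 28)) - 143 = (7/5 - 2*(2 - 20)**2/5 - (2 - 20)/5)*(-96*(-51)) - 143 = (7/5 - 2/5*(-18)**2 - 1/5*(-18))*4896 - 143 = (7/5 - 2/5*324 + 18/5)*4896 - 143 = (7/5 - 648/5 + 18/5)*4896 - 143 = -623/5*4896 - 143 = -3050208/5 - 143 = -3050923/5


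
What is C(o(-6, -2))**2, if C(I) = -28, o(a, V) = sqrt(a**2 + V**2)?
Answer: 784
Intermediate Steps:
o(a, V) = sqrt(V**2 + a**2)
C(o(-6, -2))**2 = (-28)**2 = 784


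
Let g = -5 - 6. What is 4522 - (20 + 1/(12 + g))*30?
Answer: 3892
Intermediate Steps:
g = -11
4522 - (20 + 1/(12 + g))*30 = 4522 - (20 + 1/(12 - 11))*30 = 4522 - (20 + 1/1)*30 = 4522 - (20 + 1)*30 = 4522 - 21*30 = 4522 - 1*630 = 4522 - 630 = 3892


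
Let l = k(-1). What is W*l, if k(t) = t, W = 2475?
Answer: -2475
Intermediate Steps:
l = -1
W*l = 2475*(-1) = -2475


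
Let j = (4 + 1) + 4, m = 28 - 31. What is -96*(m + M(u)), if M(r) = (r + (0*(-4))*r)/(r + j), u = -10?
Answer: -672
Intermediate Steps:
m = -3
j = 9 (j = 5 + 4 = 9)
M(r) = r/(9 + r) (M(r) = (r + (0*(-4))*r)/(r + 9) = (r + 0*r)/(9 + r) = (r + 0)/(9 + r) = r/(9 + r))
-96*(m + M(u)) = -96*(-3 - 10/(9 - 10)) = -96*(-3 - 10/(-1)) = -96*(-3 - 10*(-1)) = -96*(-3 + 10) = -96*7 = -672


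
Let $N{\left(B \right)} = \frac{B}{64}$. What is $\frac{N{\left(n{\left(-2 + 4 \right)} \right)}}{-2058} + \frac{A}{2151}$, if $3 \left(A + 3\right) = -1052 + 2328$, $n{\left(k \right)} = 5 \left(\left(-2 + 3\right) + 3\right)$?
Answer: $\frac{13895837}{70828128} \approx 0.19619$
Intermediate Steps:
$n{\left(k \right)} = 20$ ($n{\left(k \right)} = 5 \left(1 + 3\right) = 5 \cdot 4 = 20$)
$N{\left(B \right)} = \frac{B}{64}$ ($N{\left(B \right)} = B \frac{1}{64} = \frac{B}{64}$)
$A = \frac{1267}{3}$ ($A = -3 + \frac{-1052 + 2328}{3} = -3 + \frac{1}{3} \cdot 1276 = -3 + \frac{1276}{3} = \frac{1267}{3} \approx 422.33$)
$\frac{N{\left(n{\left(-2 + 4 \right)} \right)}}{-2058} + \frac{A}{2151} = \frac{\frac{1}{64} \cdot 20}{-2058} + \frac{1267}{3 \cdot 2151} = \frac{5}{16} \left(- \frac{1}{2058}\right) + \frac{1267}{3} \cdot \frac{1}{2151} = - \frac{5}{32928} + \frac{1267}{6453} = \frac{13895837}{70828128}$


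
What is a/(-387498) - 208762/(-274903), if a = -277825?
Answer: 157269783451/106524362694 ≈ 1.4764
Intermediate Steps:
a/(-387498) - 208762/(-274903) = -277825/(-387498) - 208762/(-274903) = -277825*(-1/387498) - 208762*(-1/274903) = 277825/387498 + 208762/274903 = 157269783451/106524362694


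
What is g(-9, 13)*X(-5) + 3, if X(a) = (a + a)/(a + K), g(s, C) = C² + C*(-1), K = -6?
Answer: 1593/11 ≈ 144.82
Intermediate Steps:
g(s, C) = C² - C
X(a) = 2*a/(-6 + a) (X(a) = (a + a)/(a - 6) = (2*a)/(-6 + a) = 2*a/(-6 + a))
g(-9, 13)*X(-5) + 3 = (13*(-1 + 13))*(2*(-5)/(-6 - 5)) + 3 = (13*12)*(2*(-5)/(-11)) + 3 = 156*(2*(-5)*(-1/11)) + 3 = 156*(10/11) + 3 = 1560/11 + 3 = 1593/11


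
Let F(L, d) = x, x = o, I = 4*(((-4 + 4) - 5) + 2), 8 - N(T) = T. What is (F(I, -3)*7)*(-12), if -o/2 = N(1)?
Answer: 1176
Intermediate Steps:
N(T) = 8 - T
o = -14 (o = -2*(8 - 1*1) = -2*(8 - 1) = -2*7 = -14)
I = -12 (I = 4*((0 - 5) + 2) = 4*(-5 + 2) = 4*(-3) = -12)
x = -14
F(L, d) = -14
(F(I, -3)*7)*(-12) = -14*7*(-12) = -98*(-12) = 1176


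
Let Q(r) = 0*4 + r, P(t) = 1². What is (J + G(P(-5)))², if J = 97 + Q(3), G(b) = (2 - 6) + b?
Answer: 9409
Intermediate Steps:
P(t) = 1
Q(r) = r (Q(r) = 0 + r = r)
G(b) = -4 + b
J = 100 (J = 97 + 3 = 100)
(J + G(P(-5)))² = (100 + (-4 + 1))² = (100 - 3)² = 97² = 9409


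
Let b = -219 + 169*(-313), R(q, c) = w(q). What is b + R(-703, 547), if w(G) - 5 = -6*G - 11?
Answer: -48904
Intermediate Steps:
w(G) = -6 - 6*G (w(G) = 5 + (-6*G - 11) = 5 + (-11 - 6*G) = -6 - 6*G)
R(q, c) = -6 - 6*q
b = -53116 (b = -219 - 52897 = -53116)
b + R(-703, 547) = -53116 + (-6 - 6*(-703)) = -53116 + (-6 + 4218) = -53116 + 4212 = -48904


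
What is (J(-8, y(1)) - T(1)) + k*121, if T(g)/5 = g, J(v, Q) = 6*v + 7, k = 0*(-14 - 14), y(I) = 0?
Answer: -46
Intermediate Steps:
k = 0 (k = 0*(-28) = 0)
J(v, Q) = 7 + 6*v
T(g) = 5*g
(J(-8, y(1)) - T(1)) + k*121 = ((7 + 6*(-8)) - 5) + 0*121 = ((7 - 48) - 1*5) + 0 = (-41 - 5) + 0 = -46 + 0 = -46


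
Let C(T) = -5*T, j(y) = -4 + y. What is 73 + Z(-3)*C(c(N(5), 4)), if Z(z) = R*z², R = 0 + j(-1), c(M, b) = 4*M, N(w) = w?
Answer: 4573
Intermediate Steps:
R = -5 (R = 0 + (-4 - 1) = 0 - 5 = -5)
Z(z) = -5*z²
73 + Z(-3)*C(c(N(5), 4)) = 73 + (-5*(-3)²)*(-20*5) = 73 + (-5*9)*(-5*20) = 73 - 45*(-100) = 73 + 4500 = 4573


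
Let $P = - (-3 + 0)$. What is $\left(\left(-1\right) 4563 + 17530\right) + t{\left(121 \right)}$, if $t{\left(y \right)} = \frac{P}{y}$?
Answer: $\frac{1569010}{121} \approx 12967.0$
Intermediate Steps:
$P = 3$ ($P = \left(-1\right) \left(-3\right) = 3$)
$t{\left(y \right)} = \frac{3}{y}$
$\left(\left(-1\right) 4563 + 17530\right) + t{\left(121 \right)} = \left(\left(-1\right) 4563 + 17530\right) + \frac{3}{121} = \left(-4563 + 17530\right) + 3 \cdot \frac{1}{121} = 12967 + \frac{3}{121} = \frac{1569010}{121}$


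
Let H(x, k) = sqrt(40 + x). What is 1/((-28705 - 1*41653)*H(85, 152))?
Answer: -sqrt(5)/1758950 ≈ -1.2713e-6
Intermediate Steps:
1/((-28705 - 1*41653)*H(85, 152)) = 1/((-28705 - 1*41653)*(sqrt(40 + 85))) = 1/((-28705 - 41653)*(sqrt(125))) = 1/((-70358)*((5*sqrt(5)))) = -sqrt(5)/1758950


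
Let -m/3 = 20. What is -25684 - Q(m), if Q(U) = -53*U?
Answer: -28864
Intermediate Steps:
m = -60 (m = -3*20 = -60)
-25684 - Q(m) = -25684 - (-53)*(-60) = -25684 - 1*3180 = -25684 - 3180 = -28864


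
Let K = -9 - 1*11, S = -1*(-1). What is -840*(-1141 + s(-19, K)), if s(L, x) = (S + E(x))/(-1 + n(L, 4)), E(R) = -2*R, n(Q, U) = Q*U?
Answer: 10547760/11 ≈ 9.5889e+5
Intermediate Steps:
S = 1
K = -20 (K = -9 - 11 = -20)
s(L, x) = (1 - 2*x)/(-1 + 4*L) (s(L, x) = (1 - 2*x)/(-1 + L*4) = (1 - 2*x)/(-1 + 4*L))
-840*(-1141 + s(-19, K)) = -840*(-1141 + (1 - 2*(-20))/(-1 + 4*(-19))) = -840*(-1141 + (1 + 40)/(-1 - 76)) = -840*(-1141 + 41/(-77)) = -840*(-1141 - 1/77*41) = -840*(-1141 - 41/77) = -840*(-87898/77) = 10547760/11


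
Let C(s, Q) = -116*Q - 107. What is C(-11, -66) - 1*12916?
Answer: -5367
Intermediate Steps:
C(s, Q) = -107 - 116*Q
C(-11, -66) - 1*12916 = (-107 - 116*(-66)) - 1*12916 = (-107 + 7656) - 12916 = 7549 - 12916 = -5367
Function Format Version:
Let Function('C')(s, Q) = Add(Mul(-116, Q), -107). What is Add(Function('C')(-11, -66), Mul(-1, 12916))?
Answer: -5367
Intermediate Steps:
Function('C')(s, Q) = Add(-107, Mul(-116, Q))
Add(Function('C')(-11, -66), Mul(-1, 12916)) = Add(Add(-107, Mul(-116, -66)), Mul(-1, 12916)) = Add(Add(-107, 7656), -12916) = Add(7549, -12916) = -5367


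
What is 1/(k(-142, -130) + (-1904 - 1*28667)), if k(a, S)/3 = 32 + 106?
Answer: -1/30157 ≈ -3.3160e-5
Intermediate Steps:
k(a, S) = 414 (k(a, S) = 3*(32 + 106) = 3*138 = 414)
1/(k(-142, -130) + (-1904 - 1*28667)) = 1/(414 + (-1904 - 1*28667)) = 1/(414 + (-1904 - 28667)) = 1/(414 - 30571) = 1/(-30157) = -1/30157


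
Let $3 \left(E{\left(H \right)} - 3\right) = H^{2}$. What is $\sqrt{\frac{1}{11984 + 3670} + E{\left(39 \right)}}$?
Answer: $\frac{\sqrt{124974350814}}{15654} \approx 22.583$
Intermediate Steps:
$E{\left(H \right)} = 3 + \frac{H^{2}}{3}$
$\sqrt{\frac{1}{11984 + 3670} + E{\left(39 \right)}} = \sqrt{\frac{1}{11984 + 3670} + \left(3 + \frac{39^{2}}{3}\right)} = \sqrt{\frac{1}{15654} + \left(3 + \frac{1}{3} \cdot 1521\right)} = \sqrt{\frac{1}{15654} + \left(3 + 507\right)} = \sqrt{\frac{1}{15654} + 510} = \sqrt{\frac{7983541}{15654}} = \frac{\sqrt{124974350814}}{15654}$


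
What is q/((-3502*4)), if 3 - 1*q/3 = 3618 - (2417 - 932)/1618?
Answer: 17542755/22664944 ≈ 0.77400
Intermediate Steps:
q = -17542755/1618 (q = 9 - 3*(3618 - (2417 - 932)/1618) = 9 - 3*(3618 - 1485/1618) = 9 - 3*5852439/1618 = 9 - 17557317/1618 = -17542755/1618 ≈ -10842.)
q/((-3502*4)) = -17542755/(1618*((-3502*4))) = -17542755/1618/(-14008) = -17542755/1618*(-1/14008) = 17542755/22664944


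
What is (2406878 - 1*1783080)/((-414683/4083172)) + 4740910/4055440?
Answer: -1032950595484029111/168172202552 ≈ -6.1422e+6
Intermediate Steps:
(2406878 - 1*1783080)/((-414683/4083172)) + 4740910/4055440 = (2406878 - 1783080)/((-414683*1/4083172)) + 4740910*(1/4055440) = 623798/(-414683/4083172) + 474091/405544 = 623798*(-4083172/414683) + 474091/405544 = -2547074527256/414683 + 474091/405544 = -1032950595484029111/168172202552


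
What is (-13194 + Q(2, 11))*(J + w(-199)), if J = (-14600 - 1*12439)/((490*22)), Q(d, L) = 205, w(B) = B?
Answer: 28215472151/10780 ≈ 2.6174e+6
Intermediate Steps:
J = -27039/10780 (J = (-14600 - 12439)/10780 = -27039*1/10780 = -27039/10780 ≈ -2.5083)
(-13194 + Q(2, 11))*(J + w(-199)) = (-13194 + 205)*(-27039/10780 - 199) = -12989*(-2172259/10780) = 28215472151/10780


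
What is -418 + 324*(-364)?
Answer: -118354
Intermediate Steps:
-418 + 324*(-364) = -418 - 117936 = -118354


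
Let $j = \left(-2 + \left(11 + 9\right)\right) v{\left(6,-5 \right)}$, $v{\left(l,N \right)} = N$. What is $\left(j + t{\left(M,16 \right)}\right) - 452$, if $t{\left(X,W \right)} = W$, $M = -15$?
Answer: $-526$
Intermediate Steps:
$j = -90$ ($j = \left(-2 + \left(11 + 9\right)\right) \left(-5\right) = \left(-2 + 20\right) \left(-5\right) = 18 \left(-5\right) = -90$)
$\left(j + t{\left(M,16 \right)}\right) - 452 = \left(-90 + 16\right) - 452 = -74 - 452 = -526$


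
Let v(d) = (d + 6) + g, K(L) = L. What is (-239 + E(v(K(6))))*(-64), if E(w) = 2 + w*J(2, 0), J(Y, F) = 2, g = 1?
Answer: 13504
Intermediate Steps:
v(d) = 7 + d (v(d) = (d + 6) + 1 = (6 + d) + 1 = 7 + d)
E(w) = 2 + 2*w (E(w) = 2 + w*2 = 2 + 2*w)
(-239 + E(v(K(6))))*(-64) = (-239 + (2 + 2*(7 + 6)))*(-64) = (-239 + (2 + 2*13))*(-64) = (-239 + (2 + 26))*(-64) = (-239 + 28)*(-64) = -211*(-64) = 13504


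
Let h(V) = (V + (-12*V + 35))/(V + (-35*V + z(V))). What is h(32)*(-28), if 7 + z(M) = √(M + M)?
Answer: -8876/1087 ≈ -8.1656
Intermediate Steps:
z(M) = -7 + √2*√M (z(M) = -7 + √(M + M) = -7 + √(2*M) = -7 + √2*√M)
h(V) = (35 - 11*V)/(-7 - 34*V + √2*√V) (h(V) = (V + (-12*V + 35))/(V + (-35*V + (-7 + √2*√V))) = (V + (35 - 12*V))/(V + (-7 - 35*V + √2*√V)) = (35 - 11*V)/(-7 - 34*V + √2*√V))
h(32)*(-28) = ((-35 + 11*32)/(7 + 34*32 - √2*√32))*(-28) = ((-35 + 352)/(7 + 1088 - √2*4*√2))*(-28) = (317/(7 + 1088 - 8))*(-28) = (317/1087)*(-28) = -8876/1087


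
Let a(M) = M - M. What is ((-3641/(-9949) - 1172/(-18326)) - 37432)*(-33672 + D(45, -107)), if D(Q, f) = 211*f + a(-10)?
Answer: 191941978666761563/91162687 ≈ 2.1055e+9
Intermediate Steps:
a(M) = 0
D(Q, f) = 211*f (D(Q, f) = 211*f + 0 = 211*f)
((-3641/(-9949) - 1172/(-18326)) - 37432)*(-33672 + D(45, -107)) = ((-3641/(-9949) - 1172/(-18326)) - 37432)*(-33672 + 211*(-107)) = ((-3641*(-1/9949) - 1172*(-1/18326)) - 37432)*(-33672 - 22577) = ((3641/9949 + 586/9163) - 37432)*(-56249) = (39192597/91162687 - 37432)*(-56249) = -3412362507187/91162687*(-56249) = 191941978666761563/91162687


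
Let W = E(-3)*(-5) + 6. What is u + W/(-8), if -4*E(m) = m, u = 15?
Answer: 471/32 ≈ 14.719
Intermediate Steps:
E(m) = -m/4
W = 9/4 (W = -¼*(-3)*(-5) + 6 = (¾)*(-5) + 6 = -15/4 + 6 = 9/4 ≈ 2.2500)
u + W/(-8) = 15 + (9/4)/(-8) = 15 + (9/4)*(-⅛) = 15 - 9/32 = 471/32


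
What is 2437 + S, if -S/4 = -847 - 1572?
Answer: 12113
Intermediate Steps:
S = 9676 (S = -4*(-847 - 1572) = -4*(-2419) = 9676)
2437 + S = 2437 + 9676 = 12113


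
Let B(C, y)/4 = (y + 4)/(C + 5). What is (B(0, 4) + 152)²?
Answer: 627264/25 ≈ 25091.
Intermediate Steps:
B(C, y) = 4*(4 + y)/(5 + C) (B(C, y) = 4*((y + 4)/(C + 5)) = 4*((4 + y)/(5 + C)) = 4*(4 + y)/(5 + C))
(B(0, 4) + 152)² = (4*(4 + 4)/(5 + 0) + 152)² = (4*8/5 + 152)² = (4*(⅕)*8 + 152)² = (32/5 + 152)² = (792/5)² = 627264/25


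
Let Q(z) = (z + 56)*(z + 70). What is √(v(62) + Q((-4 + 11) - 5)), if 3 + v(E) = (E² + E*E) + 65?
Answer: √11926 ≈ 109.21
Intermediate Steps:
Q(z) = (56 + z)*(70 + z)
v(E) = 62 + 2*E² (v(E) = -3 + ((E² + E*E) + 65) = -3 + ((E² + E²) + 65) = -3 + (2*E² + 65) = -3 + (65 + 2*E²) = 62 + 2*E²)
√(v(62) + Q((-4 + 11) - 5)) = √((62 + 2*62²) + (3920 + ((-4 + 11) - 5)² + 126*((-4 + 11) - 5))) = √((62 + 2*3844) + (3920 + (7 - 5)² + 126*(7 - 5))) = √((62 + 7688) + (3920 + 2² + 126*2)) = √(7750 + (3920 + 4 + 252)) = √(7750 + 4176) = √11926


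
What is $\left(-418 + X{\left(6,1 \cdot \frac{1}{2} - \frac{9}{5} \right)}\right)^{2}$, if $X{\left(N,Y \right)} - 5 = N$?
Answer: $165649$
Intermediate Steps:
$X{\left(N,Y \right)} = 5 + N$
$\left(-418 + X{\left(6,1 \cdot \frac{1}{2} - \frac{9}{5} \right)}\right)^{2} = \left(-418 + \left(5 + 6\right)\right)^{2} = \left(-418 + 11\right)^{2} = \left(-407\right)^{2} = 165649$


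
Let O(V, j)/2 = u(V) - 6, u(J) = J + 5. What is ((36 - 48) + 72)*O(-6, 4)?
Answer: -840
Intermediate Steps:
u(J) = 5 + J
O(V, j) = -2 + 2*V (O(V, j) = 2*((5 + V) - 6) = 2*(-1 + V) = -2 + 2*V)
((36 - 48) + 72)*O(-6, 4) = ((36 - 48) + 72)*(-2 + 2*(-6)) = (-12 + 72)*(-2 - 12) = 60*(-14) = -840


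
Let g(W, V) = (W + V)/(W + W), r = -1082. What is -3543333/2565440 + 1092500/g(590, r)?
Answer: -826809679829959/315549120 ≈ -2.6202e+6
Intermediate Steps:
g(W, V) = (V + W)/(2*W) (g(W, V) = (V + W)/((2*W)) = (V + W)*(1/(2*W)) = (V + W)/(2*W))
-3543333/2565440 + 1092500/g(590, r) = -3543333/2565440 + 1092500/(((½)*(-1082 + 590)/590)) = -3543333*1/2565440 + 1092500/(((½)*(1/590)*(-492))) = -3543333/2565440 + 1092500/(-123/295) = -3543333/2565440 + 1092500*(-295/123) = -3543333/2565440 - 322287500/123 = -826809679829959/315549120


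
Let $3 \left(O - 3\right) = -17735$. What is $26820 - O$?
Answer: $\frac{98186}{3} \approx 32729.0$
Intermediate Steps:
$O = - \frac{17726}{3}$ ($O = 3 + \frac{1}{3} \left(-17735\right) = 3 - \frac{17735}{3} = - \frac{17726}{3} \approx -5908.7$)
$26820 - O = 26820 - - \frac{17726}{3} = 26820 + \frac{17726}{3} = \frac{98186}{3}$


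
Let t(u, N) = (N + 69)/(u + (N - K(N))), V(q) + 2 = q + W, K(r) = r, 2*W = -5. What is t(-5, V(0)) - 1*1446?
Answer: -14589/10 ≈ -1458.9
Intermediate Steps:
W = -5/2 (W = (½)*(-5) = -5/2 ≈ -2.5000)
V(q) = -9/2 + q (V(q) = -2 + (q - 5/2) = -2 + (-5/2 + q) = -9/2 + q)
t(u, N) = (69 + N)/u (t(u, N) = (N + 69)/(u + (N - N)) = (69 + N)/(u + 0) = (69 + N)/u)
t(-5, V(0)) - 1*1446 = (69 + (-9/2 + 0))/(-5) - 1*1446 = -(69 - 9/2)/5 - 1446 = -⅕*129/2 - 1446 = -129/10 - 1446 = -14589/10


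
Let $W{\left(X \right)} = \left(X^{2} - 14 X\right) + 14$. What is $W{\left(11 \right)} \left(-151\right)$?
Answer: $2869$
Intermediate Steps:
$W{\left(X \right)} = 14 + X^{2} - 14 X$
$W{\left(11 \right)} \left(-151\right) = \left(14 + 11^{2} - 154\right) \left(-151\right) = \left(14 + 121 - 154\right) \left(-151\right) = \left(-19\right) \left(-151\right) = 2869$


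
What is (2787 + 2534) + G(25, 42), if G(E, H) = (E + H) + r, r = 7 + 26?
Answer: 5421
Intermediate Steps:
r = 33
G(E, H) = 33 + E + H (G(E, H) = (E + H) + 33 = 33 + E + H)
(2787 + 2534) + G(25, 42) = (2787 + 2534) + (33 + 25 + 42) = 5321 + 100 = 5421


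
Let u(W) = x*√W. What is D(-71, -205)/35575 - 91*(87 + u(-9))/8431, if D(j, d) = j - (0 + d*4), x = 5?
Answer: -275332456/299932825 - 1365*I/8431 ≈ -0.91798 - 0.1619*I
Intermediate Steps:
u(W) = 5*√W
D(j, d) = j - 4*d (D(j, d) = j - (0 + 4*d) = j - 4*d)
D(-71, -205)/35575 - 91*(87 + u(-9))/8431 = (-71 - 4*(-205))/35575 - 91*(87 + 5*√(-9))/8431 = (-71 + 820)*(1/35575) - 91*(87 + 5*(3*I))*(1/8431) = 749*(1/35575) - 91*(87 + 15*I)*(1/8431) = 749/35575 + (-7917 - 1365*I)*(1/8431) = 749/35575 + (-7917/8431 - 1365*I/8431) = -275332456/299932825 - 1365*I/8431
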